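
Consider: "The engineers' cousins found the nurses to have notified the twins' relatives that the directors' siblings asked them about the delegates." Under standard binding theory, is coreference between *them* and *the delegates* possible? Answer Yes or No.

*the delegates* is an R-expression; Principle C requires it to be free (not bound by any c-commanding expression).
— them: object of the clause headed by 'asked'; the pronoun c-commands the R-expression — coreference blocked (Principle C).

No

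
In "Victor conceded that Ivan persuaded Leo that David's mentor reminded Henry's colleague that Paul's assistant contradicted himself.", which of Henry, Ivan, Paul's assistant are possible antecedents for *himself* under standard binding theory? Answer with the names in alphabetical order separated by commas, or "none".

Paul's assistant

*himself* is a reflexive; Principle A requires it to be bound within its binding domain — the clause headed by 'contradicted'.
— Henry: possessor inside the object DP of the clause headed by 'reminded'; does not c-command the reflexive — cannot bind it (Principle A).
— Ivan: subject of the clause headed by 'persuaded'; c-commands the reflexive but lies outside its binding domain — cannot bind it (Principle A).
— Paul's assistant: subject of the clause headed by 'contradicted'; c-commands the reflexive within its binding domain — allowed (Principle A).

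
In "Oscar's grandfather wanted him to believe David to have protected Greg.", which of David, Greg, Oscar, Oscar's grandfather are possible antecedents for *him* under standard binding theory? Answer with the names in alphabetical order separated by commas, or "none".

Oscar

*him* is a pronoun; Principle B requires it to be free in its binding domain — the matrix clause.
— David: subject of the clause headed by 'protected'; is c-commanded by the pronoun; coreference would bind this R-expression — blocked (Principle C).
— Greg: object of the clause headed by 'protected'; is c-commanded by the pronoun; coreference would bind this R-expression — blocked (Principle C).
— Oscar: possessor inside the subject DP of the matrix clause; does not c-command the pronoun — Principle B does not apply; allowed.
— Oscar's grandfather: subject of the matrix clause; c-commands the pronoun within its binding domain — blocked (Principle B).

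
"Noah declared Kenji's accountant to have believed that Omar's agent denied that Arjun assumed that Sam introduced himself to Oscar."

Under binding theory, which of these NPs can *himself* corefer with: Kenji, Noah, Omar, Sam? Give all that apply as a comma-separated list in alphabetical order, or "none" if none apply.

*himself* is a reflexive; Principle A requires it to be bound within its binding domain — the clause headed by 'introduced'.
— Kenji: possessor inside the subject DP of the clause headed by 'believed'; does not c-command the reflexive — cannot bind it (Principle A).
— Noah: subject of the matrix clause; c-commands the reflexive but lies outside its binding domain — cannot bind it (Principle A).
— Omar: possessor inside the subject DP of the clause headed by 'denied'; does not c-command the reflexive — cannot bind it (Principle A).
— Sam: subject of the clause headed by 'introduced'; c-commands the reflexive within its binding domain — allowed (Principle A).

Sam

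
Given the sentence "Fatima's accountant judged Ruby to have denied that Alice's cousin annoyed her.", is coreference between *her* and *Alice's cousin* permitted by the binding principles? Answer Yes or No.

No

*her* is a pronoun; Principle B requires it to be free in its binding domain — the clause headed by 'annoyed'.
— Alice's cousin: subject of the clause headed by 'annoyed'; c-commands the pronoun within its binding domain — blocked (Principle B).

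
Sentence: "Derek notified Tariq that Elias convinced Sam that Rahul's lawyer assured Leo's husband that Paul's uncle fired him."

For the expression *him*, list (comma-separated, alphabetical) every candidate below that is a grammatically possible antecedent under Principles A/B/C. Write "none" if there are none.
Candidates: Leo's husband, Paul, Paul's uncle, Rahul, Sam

Leo's husband, Paul, Rahul, Sam

*him* is a pronoun; Principle B requires it to be free in its binding domain — the clause headed by 'fired'.
— Leo's husband: object of the clause headed by 'assured'; c-commands the pronoun but lies outside its binding domain — allowed.
— Paul: possessor inside the subject DP of the clause headed by 'fired'; does not c-command the pronoun — Principle B does not apply; allowed.
— Paul's uncle: subject of the clause headed by 'fired'; c-commands the pronoun within its binding domain — blocked (Principle B).
— Rahul: possessor inside the subject DP of the clause headed by 'assured'; does not c-command the pronoun — Principle B does not apply; allowed.
— Sam: object of the clause headed by 'convinced'; c-commands the pronoun but lies outside its binding domain — allowed.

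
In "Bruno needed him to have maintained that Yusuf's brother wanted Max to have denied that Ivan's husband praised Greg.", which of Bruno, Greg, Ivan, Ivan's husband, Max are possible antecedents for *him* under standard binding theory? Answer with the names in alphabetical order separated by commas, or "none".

none

*him* is a pronoun; Principle B requires it to be free in its binding domain — the matrix clause.
— Bruno: subject of the matrix clause; c-commands the pronoun within its binding domain — blocked (Principle B).
— Greg: object of the clause headed by 'praised'; is c-commanded by the pronoun; coreference would bind this R-expression — blocked (Principle C).
— Ivan: possessor inside the subject DP of the clause headed by 'praised'; is c-commanded by the pronoun; coreference would bind this R-expression — blocked (Principle C).
— Ivan's husband: subject of the clause headed by 'praised'; is c-commanded by the pronoun; coreference would bind this R-expression — blocked (Principle C).
— Max: subject of the clause headed by 'denied'; is c-commanded by the pronoun; coreference would bind this R-expression — blocked (Principle C).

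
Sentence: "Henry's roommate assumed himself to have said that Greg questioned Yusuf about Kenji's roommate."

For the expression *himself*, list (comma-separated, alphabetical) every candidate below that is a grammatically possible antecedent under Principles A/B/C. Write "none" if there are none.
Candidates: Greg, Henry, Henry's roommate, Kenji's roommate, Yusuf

*himself* is a reflexive; Principle A requires it to be bound within its binding domain — the matrix clause.
— Greg: subject of the clause headed by 'questioned'; does not c-command the reflexive — cannot bind it (Principle A).
— Henry: possessor inside the subject DP of the matrix clause; does not c-command the reflexive — cannot bind it (Principle A).
— Henry's roommate: subject of the matrix clause; c-commands the reflexive within its binding domain — allowed (Principle A).
— Kenji's roommate: second object of the clause headed by 'questioned'; does not c-command the reflexive — cannot bind it (Principle A).
— Yusuf: object of the clause headed by 'questioned'; does not c-command the reflexive — cannot bind it (Principle A).

Henry's roommate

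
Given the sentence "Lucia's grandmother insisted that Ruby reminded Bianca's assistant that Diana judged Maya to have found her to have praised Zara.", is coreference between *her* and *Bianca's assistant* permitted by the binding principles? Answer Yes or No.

*her* is a pronoun; Principle B requires it to be free in its binding domain — the clause headed by 'found'.
— Bianca's assistant: object of the clause headed by 'reminded'; c-commands the pronoun but lies outside its binding domain — allowed.

Yes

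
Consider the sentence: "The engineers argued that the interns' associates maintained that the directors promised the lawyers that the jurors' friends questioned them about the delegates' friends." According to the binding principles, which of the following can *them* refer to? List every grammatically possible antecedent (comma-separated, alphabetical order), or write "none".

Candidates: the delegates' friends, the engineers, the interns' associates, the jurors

*them* is a pronoun; Principle B requires it to be free in its binding domain — the clause headed by 'questioned'.
— the delegates' friends: second object of the clause headed by 'questioned'; is c-commanded by the pronoun; coreference would bind this R-expression — blocked (Principle C).
— the engineers: subject of the matrix clause; c-commands the pronoun but lies outside its binding domain — allowed.
— the interns' associates: subject of the clause headed by 'maintained'; c-commands the pronoun but lies outside its binding domain — allowed.
— the jurors: possessor inside the subject DP of the clause headed by 'questioned'; does not c-command the pronoun — Principle B does not apply; allowed.

the engineers, the interns' associates, the jurors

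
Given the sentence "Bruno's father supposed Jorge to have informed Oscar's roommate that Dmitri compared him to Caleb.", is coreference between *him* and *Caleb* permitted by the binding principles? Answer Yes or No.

No

*him* is a pronoun; Principle B requires it to be free in its binding domain — the clause headed by 'compared'.
— Caleb: second object of the clause headed by 'compared'; is c-commanded by the pronoun; coreference would bind this R-expression — blocked (Principle C).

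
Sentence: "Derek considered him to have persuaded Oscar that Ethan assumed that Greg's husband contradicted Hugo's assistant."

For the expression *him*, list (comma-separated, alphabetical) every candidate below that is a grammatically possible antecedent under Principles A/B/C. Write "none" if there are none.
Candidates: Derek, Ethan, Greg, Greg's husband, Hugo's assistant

none

*him* is a pronoun; Principle B requires it to be free in its binding domain — the matrix clause.
— Derek: subject of the matrix clause; c-commands the pronoun within its binding domain — blocked (Principle B).
— Ethan: subject of the clause headed by 'assumed'; is c-commanded by the pronoun; coreference would bind this R-expression — blocked (Principle C).
— Greg: possessor inside the subject DP of the clause headed by 'contradicted'; is c-commanded by the pronoun; coreference would bind this R-expression — blocked (Principle C).
— Greg's husband: subject of the clause headed by 'contradicted'; is c-commanded by the pronoun; coreference would bind this R-expression — blocked (Principle C).
— Hugo's assistant: object of the clause headed by 'contradicted'; is c-commanded by the pronoun; coreference would bind this R-expression — blocked (Principle C).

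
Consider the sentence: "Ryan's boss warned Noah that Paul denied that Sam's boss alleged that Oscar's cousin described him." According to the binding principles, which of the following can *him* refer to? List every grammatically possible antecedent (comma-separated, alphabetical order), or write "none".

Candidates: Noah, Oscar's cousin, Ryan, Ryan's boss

Noah, Ryan, Ryan's boss

*him* is a pronoun; Principle B requires it to be free in its binding domain — the clause headed by 'described'.
— Noah: object of the matrix clause; c-commands the pronoun but lies outside its binding domain — allowed.
— Oscar's cousin: subject of the clause headed by 'described'; c-commands the pronoun within its binding domain — blocked (Principle B).
— Ryan: possessor inside the subject DP of the matrix clause; does not c-command the pronoun — Principle B does not apply; allowed.
— Ryan's boss: subject of the matrix clause; c-commands the pronoun but lies outside its binding domain — allowed.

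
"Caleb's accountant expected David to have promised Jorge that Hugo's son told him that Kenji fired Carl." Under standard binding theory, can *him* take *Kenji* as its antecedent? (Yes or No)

*him* is a pronoun; Principle B requires it to be free in its binding domain — the clause headed by 'told'.
— Kenji: subject of the clause headed by 'fired'; is c-commanded by the pronoun; coreference would bind this R-expression — blocked (Principle C).

No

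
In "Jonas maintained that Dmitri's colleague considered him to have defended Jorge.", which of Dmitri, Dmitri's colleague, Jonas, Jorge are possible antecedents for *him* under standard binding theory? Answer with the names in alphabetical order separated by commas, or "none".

*him* is a pronoun; Principle B requires it to be free in its binding domain — the clause headed by 'considered'.
— Dmitri: possessor inside the subject DP of the clause headed by 'considered'; does not c-command the pronoun — Principle B does not apply; allowed.
— Dmitri's colleague: subject of the clause headed by 'considered'; c-commands the pronoun within its binding domain — blocked (Principle B).
— Jonas: subject of the matrix clause; c-commands the pronoun but lies outside its binding domain — allowed.
— Jorge: object of the clause headed by 'defended'; is c-commanded by the pronoun; coreference would bind this R-expression — blocked (Principle C).

Dmitri, Jonas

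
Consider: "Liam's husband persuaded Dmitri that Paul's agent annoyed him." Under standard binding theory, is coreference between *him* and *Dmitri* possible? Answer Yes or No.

Yes

*Dmitri* is an R-expression; Principle C requires it to be free (not bound by any c-commanding expression).
— him: object of the clause headed by 'annoyed'; the pronoun does not c-command the R-expression — coreference allowed.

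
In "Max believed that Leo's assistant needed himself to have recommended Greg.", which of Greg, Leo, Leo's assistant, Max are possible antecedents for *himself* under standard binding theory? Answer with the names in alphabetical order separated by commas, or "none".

Leo's assistant

*himself* is a reflexive; Principle A requires it to be bound within its binding domain — the clause headed by 'needed'.
— Greg: object of the clause headed by 'recommended'; does not c-command the reflexive — cannot bind it (Principle A).
— Leo: possessor inside the subject DP of the clause headed by 'needed'; does not c-command the reflexive — cannot bind it (Principle A).
— Leo's assistant: subject of the clause headed by 'needed'; c-commands the reflexive within its binding domain — allowed (Principle A).
— Max: subject of the matrix clause; c-commands the reflexive but lies outside its binding domain — cannot bind it (Principle A).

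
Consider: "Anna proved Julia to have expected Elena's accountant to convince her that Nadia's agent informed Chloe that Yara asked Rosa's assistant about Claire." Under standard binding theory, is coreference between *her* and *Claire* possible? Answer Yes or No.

*Claire* is an R-expression; Principle C requires it to be free (not bound by any c-commanding expression).
— her: object of the clause headed by 'convince'; the pronoun c-commands the R-expression — coreference blocked (Principle C).

No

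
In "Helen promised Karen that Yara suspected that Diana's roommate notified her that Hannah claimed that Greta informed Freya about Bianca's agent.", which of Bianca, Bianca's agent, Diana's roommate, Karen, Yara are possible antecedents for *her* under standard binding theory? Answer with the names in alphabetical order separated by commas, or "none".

Karen, Yara

*her* is a pronoun; Principle B requires it to be free in its binding domain — the clause headed by 'notified'.
— Bianca: possessor inside the second object DP of the clause headed by 'informed'; is c-commanded by the pronoun; coreference would bind this R-expression — blocked (Principle C).
— Bianca's agent: second object of the clause headed by 'informed'; is c-commanded by the pronoun; coreference would bind this R-expression — blocked (Principle C).
— Diana's roommate: subject of the clause headed by 'notified'; c-commands the pronoun within its binding domain — blocked (Principle B).
— Karen: object of the matrix clause; c-commands the pronoun but lies outside its binding domain — allowed.
— Yara: subject of the clause headed by 'suspected'; c-commands the pronoun but lies outside its binding domain — allowed.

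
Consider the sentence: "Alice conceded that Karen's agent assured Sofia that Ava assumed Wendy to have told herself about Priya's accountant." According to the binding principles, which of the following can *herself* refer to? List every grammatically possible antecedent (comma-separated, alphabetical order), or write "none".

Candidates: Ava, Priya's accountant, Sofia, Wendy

Wendy

*herself* is a reflexive; Principle A requires it to be bound within its binding domain — the clause headed by 'told'.
— Ava: subject of the clause headed by 'assumed'; c-commands the reflexive but lies outside its binding domain — cannot bind it (Principle A).
— Priya's accountant: second object of the clause headed by 'told'; does not c-command the reflexive — cannot bind it (Principle A).
— Sofia: object of the clause headed by 'assured'; c-commands the reflexive but lies outside its binding domain — cannot bind it (Principle A).
— Wendy: subject of the clause headed by 'told'; c-commands the reflexive within its binding domain — allowed (Principle A).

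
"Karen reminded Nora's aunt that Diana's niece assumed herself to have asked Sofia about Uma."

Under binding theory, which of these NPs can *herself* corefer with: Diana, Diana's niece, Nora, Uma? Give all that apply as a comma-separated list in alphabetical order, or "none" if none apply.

Diana's niece

*herself* is a reflexive; Principle A requires it to be bound within its binding domain — the clause headed by 'assumed'.
— Diana: possessor inside the subject DP of the clause headed by 'assumed'; does not c-command the reflexive — cannot bind it (Principle A).
— Diana's niece: subject of the clause headed by 'assumed'; c-commands the reflexive within its binding domain — allowed (Principle A).
— Nora: possessor inside the object DP of the matrix clause; does not c-command the reflexive — cannot bind it (Principle A).
— Uma: second object of the clause headed by 'asked'; does not c-command the reflexive — cannot bind it (Principle A).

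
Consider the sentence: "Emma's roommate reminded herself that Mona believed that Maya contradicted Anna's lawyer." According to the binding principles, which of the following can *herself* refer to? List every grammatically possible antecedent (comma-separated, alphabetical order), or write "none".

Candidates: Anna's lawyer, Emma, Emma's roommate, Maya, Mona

Emma's roommate

*herself* is a reflexive; Principle A requires it to be bound within its binding domain — the matrix clause.
— Anna's lawyer: object of the clause headed by 'contradicted'; does not c-command the reflexive — cannot bind it (Principle A).
— Emma: possessor inside the subject DP of the matrix clause; does not c-command the reflexive — cannot bind it (Principle A).
— Emma's roommate: subject of the matrix clause; c-commands the reflexive within its binding domain — allowed (Principle A).
— Maya: subject of the clause headed by 'contradicted'; does not c-command the reflexive — cannot bind it (Principle A).
— Mona: subject of the clause headed by 'believed'; does not c-command the reflexive — cannot bind it (Principle A).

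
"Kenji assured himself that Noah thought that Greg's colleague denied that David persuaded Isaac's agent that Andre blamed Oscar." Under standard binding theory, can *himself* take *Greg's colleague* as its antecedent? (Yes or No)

No

*himself* is a reflexive; Principle A requires it to be bound within its binding domain — the matrix clause.
— Greg's colleague: subject of the clause headed by 'denied'; does not c-command the reflexive — cannot bind it (Principle A).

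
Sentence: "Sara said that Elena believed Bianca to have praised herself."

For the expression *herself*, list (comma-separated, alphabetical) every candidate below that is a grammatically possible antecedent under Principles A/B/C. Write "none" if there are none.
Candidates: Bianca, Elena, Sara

*herself* is a reflexive; Principle A requires it to be bound within its binding domain — the clause headed by 'praised'.
— Bianca: subject of the clause headed by 'praised'; c-commands the reflexive within its binding domain — allowed (Principle A).
— Elena: subject of the clause headed by 'believed'; c-commands the reflexive but lies outside its binding domain — cannot bind it (Principle A).
— Sara: subject of the matrix clause; c-commands the reflexive but lies outside its binding domain — cannot bind it (Principle A).

Bianca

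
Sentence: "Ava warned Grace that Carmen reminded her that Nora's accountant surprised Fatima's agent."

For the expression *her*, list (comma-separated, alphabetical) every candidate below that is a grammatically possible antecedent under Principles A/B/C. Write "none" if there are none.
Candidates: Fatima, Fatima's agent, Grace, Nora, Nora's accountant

Grace

*her* is a pronoun; Principle B requires it to be free in its binding domain — the clause headed by 'reminded'.
— Fatima: possessor inside the object DP of the clause headed by 'surprised'; is c-commanded by the pronoun; coreference would bind this R-expression — blocked (Principle C).
— Fatima's agent: object of the clause headed by 'surprised'; is c-commanded by the pronoun; coreference would bind this R-expression — blocked (Principle C).
— Grace: object of the matrix clause; c-commands the pronoun but lies outside its binding domain — allowed.
— Nora: possessor inside the subject DP of the clause headed by 'surprised'; is c-commanded by the pronoun; coreference would bind this R-expression — blocked (Principle C).
— Nora's accountant: subject of the clause headed by 'surprised'; is c-commanded by the pronoun; coreference would bind this R-expression — blocked (Principle C).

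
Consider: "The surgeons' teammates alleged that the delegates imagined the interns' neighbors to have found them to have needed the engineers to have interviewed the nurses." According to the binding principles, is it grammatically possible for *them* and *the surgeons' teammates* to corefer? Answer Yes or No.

*them* is a pronoun; Principle B requires it to be free in its binding domain — the clause headed by 'found'.
— the surgeons' teammates: subject of the matrix clause; c-commands the pronoun but lies outside its binding domain — allowed.

Yes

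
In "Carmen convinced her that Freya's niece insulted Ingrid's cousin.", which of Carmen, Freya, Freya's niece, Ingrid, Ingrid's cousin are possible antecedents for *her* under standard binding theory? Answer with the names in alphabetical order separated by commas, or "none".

*her* is a pronoun; Principle B requires it to be free in its binding domain — the matrix clause.
— Carmen: subject of the matrix clause; c-commands the pronoun within its binding domain — blocked (Principle B).
— Freya: possessor inside the subject DP of the clause headed by 'insulted'; is c-commanded by the pronoun; coreference would bind this R-expression — blocked (Principle C).
— Freya's niece: subject of the clause headed by 'insulted'; is c-commanded by the pronoun; coreference would bind this R-expression — blocked (Principle C).
— Ingrid: possessor inside the object DP of the clause headed by 'insulted'; is c-commanded by the pronoun; coreference would bind this R-expression — blocked (Principle C).
— Ingrid's cousin: object of the clause headed by 'insulted'; is c-commanded by the pronoun; coreference would bind this R-expression — blocked (Principle C).

none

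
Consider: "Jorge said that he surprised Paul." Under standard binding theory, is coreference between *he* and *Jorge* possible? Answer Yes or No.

Yes

*Jorge* is an R-expression; Principle C requires it to be free (not bound by any c-commanding expression).
— he: subject of the clause headed by 'surprised'; the pronoun does not c-command the R-expression — coreference allowed.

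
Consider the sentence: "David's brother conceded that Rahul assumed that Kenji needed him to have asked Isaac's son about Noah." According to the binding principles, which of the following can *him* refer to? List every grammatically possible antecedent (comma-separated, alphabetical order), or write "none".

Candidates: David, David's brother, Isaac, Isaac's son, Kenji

*him* is a pronoun; Principle B requires it to be free in its binding domain — the clause headed by 'needed'.
— David: possessor inside the subject DP of the matrix clause; does not c-command the pronoun — Principle B does not apply; allowed.
— David's brother: subject of the matrix clause; c-commands the pronoun but lies outside its binding domain — allowed.
— Isaac: possessor inside the object DP of the clause headed by 'asked'; is c-commanded by the pronoun; coreference would bind this R-expression — blocked (Principle C).
— Isaac's son: object of the clause headed by 'asked'; is c-commanded by the pronoun; coreference would bind this R-expression — blocked (Principle C).
— Kenji: subject of the clause headed by 'needed'; c-commands the pronoun within its binding domain — blocked (Principle B).

David, David's brother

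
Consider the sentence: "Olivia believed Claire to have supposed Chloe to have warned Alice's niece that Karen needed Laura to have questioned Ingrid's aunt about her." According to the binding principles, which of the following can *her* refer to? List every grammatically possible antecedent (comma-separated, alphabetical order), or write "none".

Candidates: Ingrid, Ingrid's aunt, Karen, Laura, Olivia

*her* is a pronoun; Principle B requires it to be free in its binding domain — the clause headed by 'questioned'.
— Ingrid: possessor inside the object DP of the clause headed by 'questioned'; does not c-command the pronoun — Principle B does not apply; allowed.
— Ingrid's aunt: object of the clause headed by 'questioned'; c-commands the pronoun within its binding domain — blocked (Principle B).
— Karen: subject of the clause headed by 'needed'; c-commands the pronoun but lies outside its binding domain — allowed.
— Laura: subject of the clause headed by 'questioned'; c-commands the pronoun within its binding domain — blocked (Principle B).
— Olivia: subject of the matrix clause; c-commands the pronoun but lies outside its binding domain — allowed.

Ingrid, Karen, Olivia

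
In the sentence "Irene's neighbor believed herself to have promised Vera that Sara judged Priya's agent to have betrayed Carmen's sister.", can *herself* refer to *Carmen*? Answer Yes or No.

*herself* is a reflexive; Principle A requires it to be bound within its binding domain — the matrix clause.
— Carmen: possessor inside the object DP of the clause headed by 'betrayed'; does not c-command the reflexive — cannot bind it (Principle A).

No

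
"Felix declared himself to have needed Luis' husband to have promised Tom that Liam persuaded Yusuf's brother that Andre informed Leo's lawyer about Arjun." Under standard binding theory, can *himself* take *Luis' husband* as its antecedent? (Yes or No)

*himself* is a reflexive; Principle A requires it to be bound within its binding domain — the matrix clause.
— Luis' husband: subject of the clause headed by 'promised'; does not c-command the reflexive — cannot bind it (Principle A).

No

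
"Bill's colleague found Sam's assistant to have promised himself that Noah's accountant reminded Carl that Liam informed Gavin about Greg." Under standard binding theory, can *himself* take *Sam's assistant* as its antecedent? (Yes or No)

*himself* is a reflexive; Principle A requires it to be bound within its binding domain — the clause headed by 'promised'.
— Sam's assistant: subject of the clause headed by 'promised'; c-commands the reflexive within its binding domain — allowed (Principle A).

Yes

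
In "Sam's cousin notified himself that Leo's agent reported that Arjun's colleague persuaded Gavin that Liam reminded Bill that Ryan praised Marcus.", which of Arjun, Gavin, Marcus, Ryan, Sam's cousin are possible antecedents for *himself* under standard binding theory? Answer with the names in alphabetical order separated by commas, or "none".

*himself* is a reflexive; Principle A requires it to be bound within its binding domain — the matrix clause.
— Arjun: possessor inside the subject DP of the clause headed by 'persuaded'; does not c-command the reflexive — cannot bind it (Principle A).
— Gavin: object of the clause headed by 'persuaded'; does not c-command the reflexive — cannot bind it (Principle A).
— Marcus: object of the clause headed by 'praised'; does not c-command the reflexive — cannot bind it (Principle A).
— Ryan: subject of the clause headed by 'praised'; does not c-command the reflexive — cannot bind it (Principle A).
— Sam's cousin: subject of the matrix clause; c-commands the reflexive within its binding domain — allowed (Principle A).

Sam's cousin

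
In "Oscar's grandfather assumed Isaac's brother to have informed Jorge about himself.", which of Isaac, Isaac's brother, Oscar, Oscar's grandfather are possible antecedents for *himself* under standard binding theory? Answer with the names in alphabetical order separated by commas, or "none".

Isaac's brother

*himself* is a reflexive; Principle A requires it to be bound within its binding domain — the clause headed by 'informed'.
— Isaac: possessor inside the subject DP of the clause headed by 'informed'; does not c-command the reflexive — cannot bind it (Principle A).
— Isaac's brother: subject of the clause headed by 'informed'; c-commands the reflexive within its binding domain — allowed (Principle A).
— Oscar: possessor inside the subject DP of the matrix clause; does not c-command the reflexive — cannot bind it (Principle A).
— Oscar's grandfather: subject of the matrix clause; c-commands the reflexive but lies outside its binding domain — cannot bind it (Principle A).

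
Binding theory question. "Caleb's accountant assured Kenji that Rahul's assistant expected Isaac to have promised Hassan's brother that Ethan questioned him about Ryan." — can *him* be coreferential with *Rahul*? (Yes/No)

Yes

*him* is a pronoun; Principle B requires it to be free in its binding domain — the clause headed by 'questioned'.
— Rahul: possessor inside the subject DP of the clause headed by 'expected'; does not c-command the pronoun — Principle B does not apply; allowed.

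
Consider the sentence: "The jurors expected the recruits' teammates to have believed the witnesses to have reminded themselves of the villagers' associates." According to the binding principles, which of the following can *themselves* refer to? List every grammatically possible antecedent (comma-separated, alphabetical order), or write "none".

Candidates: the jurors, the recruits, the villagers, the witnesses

*themselves* is a reflexive; Principle A requires it to be bound within its binding domain — the clause headed by 'reminded'.
— the jurors: subject of the matrix clause; c-commands the reflexive but lies outside its binding domain — cannot bind it (Principle A).
— the recruits: possessor inside the subject DP of the clause headed by 'believed'; does not c-command the reflexive — cannot bind it (Principle A).
— the villagers: possessor inside the second object DP of the clause headed by 'reminded'; does not c-command the reflexive — cannot bind it (Principle A).
— the witnesses: subject of the clause headed by 'reminded'; c-commands the reflexive within its binding domain — allowed (Principle A).

the witnesses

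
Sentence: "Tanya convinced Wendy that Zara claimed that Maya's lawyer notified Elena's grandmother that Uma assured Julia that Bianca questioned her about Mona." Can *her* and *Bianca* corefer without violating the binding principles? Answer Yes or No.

No

*Bianca* is an R-expression; Principle C requires it to be free (not bound by any c-commanding expression).
— her: object of the clause headed by 'questioned'; the R-expression locally c-commands the pronoun — coreference blocked (Principle B on the pronoun).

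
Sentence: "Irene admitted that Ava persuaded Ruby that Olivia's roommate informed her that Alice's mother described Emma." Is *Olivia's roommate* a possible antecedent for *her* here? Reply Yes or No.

*her* is a pronoun; Principle B requires it to be free in its binding domain — the clause headed by 'informed'.
— Olivia's roommate: subject of the clause headed by 'informed'; c-commands the pronoun within its binding domain — blocked (Principle B).

No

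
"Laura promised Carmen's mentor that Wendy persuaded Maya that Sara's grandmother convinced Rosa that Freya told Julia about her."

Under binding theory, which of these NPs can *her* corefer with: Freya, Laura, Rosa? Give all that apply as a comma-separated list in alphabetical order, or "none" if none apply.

Laura, Rosa

*her* is a pronoun; Principle B requires it to be free in its binding domain — the clause headed by 'told'.
— Freya: subject of the clause headed by 'told'; c-commands the pronoun within its binding domain — blocked (Principle B).
— Laura: subject of the matrix clause; c-commands the pronoun but lies outside its binding domain — allowed.
— Rosa: object of the clause headed by 'convinced'; c-commands the pronoun but lies outside its binding domain — allowed.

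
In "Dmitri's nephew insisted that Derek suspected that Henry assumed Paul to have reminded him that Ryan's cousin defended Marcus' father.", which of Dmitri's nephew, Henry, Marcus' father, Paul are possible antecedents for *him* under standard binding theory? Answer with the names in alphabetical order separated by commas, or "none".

Dmitri's nephew, Henry

*him* is a pronoun; Principle B requires it to be free in its binding domain — the clause headed by 'reminded'.
— Dmitri's nephew: subject of the matrix clause; c-commands the pronoun but lies outside its binding domain — allowed.
— Henry: subject of the clause headed by 'assumed'; c-commands the pronoun but lies outside its binding domain — allowed.
— Marcus' father: object of the clause headed by 'defended'; is c-commanded by the pronoun; coreference would bind this R-expression — blocked (Principle C).
— Paul: subject of the clause headed by 'reminded'; c-commands the pronoun within its binding domain — blocked (Principle B).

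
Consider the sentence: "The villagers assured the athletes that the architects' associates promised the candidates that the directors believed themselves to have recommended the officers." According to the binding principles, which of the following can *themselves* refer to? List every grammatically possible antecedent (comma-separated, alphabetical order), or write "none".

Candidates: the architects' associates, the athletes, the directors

*themselves* is a reflexive; Principle A requires it to be bound within its binding domain — the clause headed by 'believed'.
— the architects' associates: subject of the clause headed by 'promised'; c-commands the reflexive but lies outside its binding domain — cannot bind it (Principle A).
— the athletes: object of the matrix clause; c-commands the reflexive but lies outside its binding domain — cannot bind it (Principle A).
— the directors: subject of the clause headed by 'believed'; c-commands the reflexive within its binding domain — allowed (Principle A).

the directors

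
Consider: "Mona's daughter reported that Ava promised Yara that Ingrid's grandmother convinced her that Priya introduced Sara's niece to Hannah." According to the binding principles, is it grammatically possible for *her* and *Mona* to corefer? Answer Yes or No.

Yes

*her* is a pronoun; Principle B requires it to be free in its binding domain — the clause headed by 'convinced'.
— Mona: possessor inside the subject DP of the matrix clause; does not c-command the pronoun — Principle B does not apply; allowed.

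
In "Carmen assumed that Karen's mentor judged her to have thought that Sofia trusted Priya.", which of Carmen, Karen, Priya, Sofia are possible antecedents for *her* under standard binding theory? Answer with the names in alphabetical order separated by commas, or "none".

*her* is a pronoun; Principle B requires it to be free in its binding domain — the clause headed by 'judged'.
— Carmen: subject of the matrix clause; c-commands the pronoun but lies outside its binding domain — allowed.
— Karen: possessor inside the subject DP of the clause headed by 'judged'; does not c-command the pronoun — Principle B does not apply; allowed.
— Priya: object of the clause headed by 'trusted'; is c-commanded by the pronoun; coreference would bind this R-expression — blocked (Principle C).
— Sofia: subject of the clause headed by 'trusted'; is c-commanded by the pronoun; coreference would bind this R-expression — blocked (Principle C).

Carmen, Karen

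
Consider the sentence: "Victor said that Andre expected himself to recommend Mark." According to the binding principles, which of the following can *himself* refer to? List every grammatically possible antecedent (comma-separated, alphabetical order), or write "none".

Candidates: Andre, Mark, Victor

*himself* is a reflexive; Principle A requires it to be bound within its binding domain — the clause headed by 'expected'.
— Andre: subject of the clause headed by 'expected'; c-commands the reflexive within its binding domain — allowed (Principle A).
— Mark: object of the clause headed by 'recommend'; does not c-command the reflexive — cannot bind it (Principle A).
— Victor: subject of the matrix clause; c-commands the reflexive but lies outside its binding domain — cannot bind it (Principle A).

Andre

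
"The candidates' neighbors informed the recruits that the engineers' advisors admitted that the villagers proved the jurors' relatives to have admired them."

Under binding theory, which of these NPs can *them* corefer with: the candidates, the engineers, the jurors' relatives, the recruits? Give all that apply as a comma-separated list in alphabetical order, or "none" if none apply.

*them* is a pronoun; Principle B requires it to be free in its binding domain — the clause headed by 'admired'.
— the candidates: possessor inside the subject DP of the matrix clause; does not c-command the pronoun — Principle B does not apply; allowed.
— the engineers: possessor inside the subject DP of the clause headed by 'admitted'; does not c-command the pronoun — Principle B does not apply; allowed.
— the jurors' relatives: subject of the clause headed by 'admired'; c-commands the pronoun within its binding domain — blocked (Principle B).
— the recruits: object of the matrix clause; c-commands the pronoun but lies outside its binding domain — allowed.

the candidates, the engineers, the recruits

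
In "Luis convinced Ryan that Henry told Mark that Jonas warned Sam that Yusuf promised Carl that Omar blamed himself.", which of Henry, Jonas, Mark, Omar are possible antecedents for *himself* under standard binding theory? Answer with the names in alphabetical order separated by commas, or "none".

*himself* is a reflexive; Principle A requires it to be bound within its binding domain — the clause headed by 'blamed'.
— Henry: subject of the clause headed by 'told'; c-commands the reflexive but lies outside its binding domain — cannot bind it (Principle A).
— Jonas: subject of the clause headed by 'warned'; c-commands the reflexive but lies outside its binding domain — cannot bind it (Principle A).
— Mark: object of the clause headed by 'told'; c-commands the reflexive but lies outside its binding domain — cannot bind it (Principle A).
— Omar: subject of the clause headed by 'blamed'; c-commands the reflexive within its binding domain — allowed (Principle A).

Omar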